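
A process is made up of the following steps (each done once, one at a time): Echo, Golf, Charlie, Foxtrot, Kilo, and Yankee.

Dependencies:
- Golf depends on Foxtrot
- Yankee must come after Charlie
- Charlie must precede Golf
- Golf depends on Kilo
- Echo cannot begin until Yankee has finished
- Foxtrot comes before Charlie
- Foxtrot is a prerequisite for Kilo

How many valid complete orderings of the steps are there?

9

Foxtrot is the only step with nothing required before it, so every ordering starts there.
Counting all ways to extend the partial order to a total order gives 9.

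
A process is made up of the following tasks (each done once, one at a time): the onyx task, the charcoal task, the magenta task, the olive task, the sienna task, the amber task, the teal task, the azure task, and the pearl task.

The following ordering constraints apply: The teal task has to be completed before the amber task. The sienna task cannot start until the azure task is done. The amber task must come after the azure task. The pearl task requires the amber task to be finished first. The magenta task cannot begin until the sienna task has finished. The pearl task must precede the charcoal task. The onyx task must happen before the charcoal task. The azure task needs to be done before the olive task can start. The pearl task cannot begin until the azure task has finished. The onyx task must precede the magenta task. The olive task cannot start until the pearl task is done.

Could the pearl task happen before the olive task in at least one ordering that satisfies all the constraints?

The constraints force the pearl task before the olive task, so yes — every valid ordering has the pearl task earlier.

Yes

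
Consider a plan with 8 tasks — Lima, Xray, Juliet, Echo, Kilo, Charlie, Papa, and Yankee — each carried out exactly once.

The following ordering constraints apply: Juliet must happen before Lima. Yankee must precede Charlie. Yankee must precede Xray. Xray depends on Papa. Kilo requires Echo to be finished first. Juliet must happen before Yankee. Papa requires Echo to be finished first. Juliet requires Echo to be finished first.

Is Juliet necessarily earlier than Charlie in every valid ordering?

Yes

Following the dependencies: Juliet → Yankee → Charlie.
So Juliet must precede Charlie in any valid ordering.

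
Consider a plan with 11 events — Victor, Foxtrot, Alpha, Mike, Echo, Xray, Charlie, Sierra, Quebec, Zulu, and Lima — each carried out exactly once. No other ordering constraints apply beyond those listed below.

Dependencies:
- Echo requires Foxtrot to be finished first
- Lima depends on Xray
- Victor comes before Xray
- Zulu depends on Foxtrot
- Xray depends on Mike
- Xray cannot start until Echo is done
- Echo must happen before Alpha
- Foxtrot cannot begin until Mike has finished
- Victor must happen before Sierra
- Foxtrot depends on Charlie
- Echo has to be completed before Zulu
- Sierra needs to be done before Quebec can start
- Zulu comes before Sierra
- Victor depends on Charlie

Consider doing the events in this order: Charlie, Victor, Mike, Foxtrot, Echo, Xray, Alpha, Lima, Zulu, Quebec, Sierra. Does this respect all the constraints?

The sequence places Quebec ahead of Sierra.
That contradicts the constraint that Sierra must precede Quebec.

No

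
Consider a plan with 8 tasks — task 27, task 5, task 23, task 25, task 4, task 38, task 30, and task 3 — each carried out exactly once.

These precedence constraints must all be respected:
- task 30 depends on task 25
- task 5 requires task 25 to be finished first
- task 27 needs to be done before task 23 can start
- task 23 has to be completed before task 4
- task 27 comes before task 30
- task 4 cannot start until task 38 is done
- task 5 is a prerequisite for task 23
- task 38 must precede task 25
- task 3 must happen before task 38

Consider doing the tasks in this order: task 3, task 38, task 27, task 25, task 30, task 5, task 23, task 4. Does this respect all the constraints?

Every stated constraint is respected: task 38 sits at position 2, ahead of task 4 at position 8, and each of the other listed pairs likewise has the predecessor earlier in the sequence.

Yes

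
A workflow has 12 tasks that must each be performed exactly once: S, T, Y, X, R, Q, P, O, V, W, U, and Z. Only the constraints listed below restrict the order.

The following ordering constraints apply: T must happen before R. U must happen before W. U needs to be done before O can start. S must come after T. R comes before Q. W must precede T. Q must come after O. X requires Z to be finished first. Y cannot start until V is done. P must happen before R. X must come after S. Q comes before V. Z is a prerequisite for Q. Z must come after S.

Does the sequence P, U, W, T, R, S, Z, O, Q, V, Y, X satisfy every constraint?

Yes

Going through the constraints one by one, each required predecessor appears earlier in the sequence than its dependent — e.g. U (position 2) is before O (position 8), as required.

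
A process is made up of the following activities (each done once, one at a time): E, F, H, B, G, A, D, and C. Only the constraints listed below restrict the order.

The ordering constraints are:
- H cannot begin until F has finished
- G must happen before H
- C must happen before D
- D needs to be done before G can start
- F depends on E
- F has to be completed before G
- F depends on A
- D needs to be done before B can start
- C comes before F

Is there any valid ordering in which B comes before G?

Yes

No chain of constraints runs from G to B, so G is not required to come first.
So a valid ordering placing B earlier than G exists.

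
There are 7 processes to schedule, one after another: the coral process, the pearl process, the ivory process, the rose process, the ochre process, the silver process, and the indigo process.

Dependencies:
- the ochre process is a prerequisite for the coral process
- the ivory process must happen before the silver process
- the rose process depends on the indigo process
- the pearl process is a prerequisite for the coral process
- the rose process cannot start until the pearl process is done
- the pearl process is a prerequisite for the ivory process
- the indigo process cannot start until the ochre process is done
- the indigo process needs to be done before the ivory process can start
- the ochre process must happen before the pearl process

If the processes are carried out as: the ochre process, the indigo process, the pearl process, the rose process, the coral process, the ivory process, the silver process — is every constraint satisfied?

Yes

Every stated constraint is respected: the indigo process sits at position 2, ahead of the ivory process at position 6, and each of the other listed pairs likewise has the predecessor earlier in the sequence.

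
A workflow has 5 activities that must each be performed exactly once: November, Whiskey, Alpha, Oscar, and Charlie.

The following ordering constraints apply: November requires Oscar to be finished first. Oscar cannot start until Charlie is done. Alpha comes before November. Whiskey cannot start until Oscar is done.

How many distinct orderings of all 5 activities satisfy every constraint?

The activities with no prerequisites are Alpha, Charlie; any of them can be placed first.
Systematically extending each partial ordering one activity at a time and counting, there are 7 complete orderings.

7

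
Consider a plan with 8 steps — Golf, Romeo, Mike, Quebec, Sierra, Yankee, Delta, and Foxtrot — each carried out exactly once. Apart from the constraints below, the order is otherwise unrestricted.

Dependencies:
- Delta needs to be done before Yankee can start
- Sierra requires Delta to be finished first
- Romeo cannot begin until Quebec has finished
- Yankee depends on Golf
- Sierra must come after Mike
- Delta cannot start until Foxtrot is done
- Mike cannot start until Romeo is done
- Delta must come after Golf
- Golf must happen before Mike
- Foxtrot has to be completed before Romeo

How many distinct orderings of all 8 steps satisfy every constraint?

3 steps have no prerequisites (Golf, Quebec, Foxtrot), so any of them could come first.
Systematically extending each partial ordering one step at a time and counting, there are 74 complete orderings.

74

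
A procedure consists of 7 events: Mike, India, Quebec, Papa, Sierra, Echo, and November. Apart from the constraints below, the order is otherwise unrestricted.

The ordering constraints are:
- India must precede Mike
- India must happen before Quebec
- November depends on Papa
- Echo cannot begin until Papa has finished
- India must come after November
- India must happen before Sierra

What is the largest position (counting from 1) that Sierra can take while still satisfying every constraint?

Nothing depends on Sierra, so it can be the final event, position 7.

7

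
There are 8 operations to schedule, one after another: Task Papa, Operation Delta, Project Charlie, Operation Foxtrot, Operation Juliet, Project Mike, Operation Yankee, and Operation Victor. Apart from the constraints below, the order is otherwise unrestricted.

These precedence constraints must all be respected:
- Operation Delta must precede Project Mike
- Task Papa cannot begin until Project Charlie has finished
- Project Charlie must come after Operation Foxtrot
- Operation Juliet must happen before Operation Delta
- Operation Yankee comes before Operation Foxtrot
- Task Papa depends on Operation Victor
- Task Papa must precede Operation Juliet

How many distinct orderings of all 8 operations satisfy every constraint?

2 operations have no prerequisites (Operation Yankee, Operation Victor), so any of them could come first.
Systematically extending each partial ordering one operation at a time and counting, there are 4 complete orderings.

4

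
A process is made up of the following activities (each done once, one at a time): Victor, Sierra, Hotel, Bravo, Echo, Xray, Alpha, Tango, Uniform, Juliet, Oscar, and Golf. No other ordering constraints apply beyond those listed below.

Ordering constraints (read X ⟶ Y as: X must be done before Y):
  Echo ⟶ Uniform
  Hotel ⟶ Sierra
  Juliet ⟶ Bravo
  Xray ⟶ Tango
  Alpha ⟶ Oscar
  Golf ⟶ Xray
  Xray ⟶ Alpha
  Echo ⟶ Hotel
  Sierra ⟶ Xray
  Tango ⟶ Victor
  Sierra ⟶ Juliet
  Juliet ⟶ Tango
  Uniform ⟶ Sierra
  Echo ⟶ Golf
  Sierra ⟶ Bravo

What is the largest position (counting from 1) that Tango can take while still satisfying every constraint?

Following the constraints forward from Tango, its only required successor is Victor.
So at least 1 activity follows Tango, putting Tango no later than position 11. That position is achievable by scheduling everything else first.

11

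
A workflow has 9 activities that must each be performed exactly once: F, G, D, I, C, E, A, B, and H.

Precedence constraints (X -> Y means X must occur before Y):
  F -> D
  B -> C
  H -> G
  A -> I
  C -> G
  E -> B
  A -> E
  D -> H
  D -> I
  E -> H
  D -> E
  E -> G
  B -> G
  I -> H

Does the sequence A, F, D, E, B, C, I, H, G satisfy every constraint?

Checking each listed constraint against this order: for instance, A is in position 1 and I in position 7, so that constraint holds — and the remaining constraints check out the same way.

Yes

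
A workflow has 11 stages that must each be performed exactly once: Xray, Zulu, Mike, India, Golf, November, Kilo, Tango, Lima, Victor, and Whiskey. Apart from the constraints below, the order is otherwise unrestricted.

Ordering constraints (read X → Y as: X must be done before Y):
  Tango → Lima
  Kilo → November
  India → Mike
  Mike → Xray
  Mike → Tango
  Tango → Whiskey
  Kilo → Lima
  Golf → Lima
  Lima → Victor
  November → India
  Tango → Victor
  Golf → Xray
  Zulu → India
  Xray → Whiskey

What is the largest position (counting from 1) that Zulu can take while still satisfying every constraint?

The stages that are forced after Zulu, directly or by a chain of constraints, are Xray, Mike, India, Tango, Lima, Victor, Whiskey. That's 7 stages.
With 7 mandatory successors out of 11 stages total, the latest slot for Zulu is 11−7 = 4, and it's reachable by doing all non-successors before Zulu.

4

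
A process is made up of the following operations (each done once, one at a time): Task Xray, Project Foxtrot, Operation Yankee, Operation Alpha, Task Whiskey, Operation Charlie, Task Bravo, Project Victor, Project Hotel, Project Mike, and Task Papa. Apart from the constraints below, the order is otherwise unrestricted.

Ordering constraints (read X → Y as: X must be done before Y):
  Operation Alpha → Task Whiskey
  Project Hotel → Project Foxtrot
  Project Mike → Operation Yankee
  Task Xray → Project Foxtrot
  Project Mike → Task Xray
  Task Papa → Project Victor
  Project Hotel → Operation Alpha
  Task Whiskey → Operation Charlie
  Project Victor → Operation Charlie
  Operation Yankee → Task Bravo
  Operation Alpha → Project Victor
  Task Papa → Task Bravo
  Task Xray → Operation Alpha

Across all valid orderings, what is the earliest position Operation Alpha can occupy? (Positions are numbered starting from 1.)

Every operation that must precede Operation Alpha has to come before it. Tracing all chains that end at Operation Alpha, those operations are: Task Xray, Project Hotel, Project Mike — 3 in total.
So at minimum 3 operations come before Operation Alpha, putting Operation Alpha no earlier than position 4. That position is achievable by scheduling exactly those predecessors first.

4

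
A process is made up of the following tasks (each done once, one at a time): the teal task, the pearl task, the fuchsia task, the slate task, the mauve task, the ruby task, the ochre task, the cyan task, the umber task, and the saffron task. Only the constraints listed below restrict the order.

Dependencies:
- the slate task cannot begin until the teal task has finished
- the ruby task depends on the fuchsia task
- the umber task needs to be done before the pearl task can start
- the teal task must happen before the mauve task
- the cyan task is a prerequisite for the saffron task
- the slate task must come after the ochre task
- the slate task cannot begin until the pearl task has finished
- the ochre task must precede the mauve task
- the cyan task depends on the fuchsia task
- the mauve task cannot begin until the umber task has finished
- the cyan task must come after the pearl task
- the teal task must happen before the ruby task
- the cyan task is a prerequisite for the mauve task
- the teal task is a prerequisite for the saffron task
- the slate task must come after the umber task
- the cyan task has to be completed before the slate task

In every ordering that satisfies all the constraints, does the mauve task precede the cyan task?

There is a chain the cyan task → the mauve task, which puts the cyan task before the mauve task.
So the mauve task does not have to come before the cyan task — it cannot.

No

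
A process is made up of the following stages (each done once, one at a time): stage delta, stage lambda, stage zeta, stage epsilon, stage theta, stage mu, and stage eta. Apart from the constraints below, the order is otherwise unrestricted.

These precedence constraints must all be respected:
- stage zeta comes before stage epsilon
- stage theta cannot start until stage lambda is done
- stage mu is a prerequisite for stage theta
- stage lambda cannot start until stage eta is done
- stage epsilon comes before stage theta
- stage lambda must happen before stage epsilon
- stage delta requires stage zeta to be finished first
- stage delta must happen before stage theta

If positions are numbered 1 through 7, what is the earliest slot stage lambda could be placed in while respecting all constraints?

Working backwards through the constraints from stage lambda, its only required predecessor is stage eta.
With 1 mandatory predecessor, the earliest stage lambda can sit is position 1+1 = 2, and placing just that one first achieves it.

2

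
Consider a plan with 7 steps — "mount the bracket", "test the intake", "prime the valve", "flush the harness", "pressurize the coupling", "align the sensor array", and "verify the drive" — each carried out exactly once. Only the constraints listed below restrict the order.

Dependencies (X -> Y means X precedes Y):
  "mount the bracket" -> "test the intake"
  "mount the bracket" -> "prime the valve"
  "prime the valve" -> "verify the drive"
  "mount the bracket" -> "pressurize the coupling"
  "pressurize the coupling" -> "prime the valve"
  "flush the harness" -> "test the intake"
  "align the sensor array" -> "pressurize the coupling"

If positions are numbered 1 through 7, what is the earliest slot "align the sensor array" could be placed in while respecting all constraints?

1

No constraint forces any other step before "align the sensor array", so it can be placed first.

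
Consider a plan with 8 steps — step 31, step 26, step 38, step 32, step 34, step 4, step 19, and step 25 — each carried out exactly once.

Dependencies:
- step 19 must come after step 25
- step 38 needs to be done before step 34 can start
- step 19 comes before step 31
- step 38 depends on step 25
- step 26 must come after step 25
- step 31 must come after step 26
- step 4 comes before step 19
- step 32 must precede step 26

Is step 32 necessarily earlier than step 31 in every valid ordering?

Tracing the constraints gives a chain: step 32 → step 26 → step 31.
Hence step 32 necessarily comes before step 31.

Yes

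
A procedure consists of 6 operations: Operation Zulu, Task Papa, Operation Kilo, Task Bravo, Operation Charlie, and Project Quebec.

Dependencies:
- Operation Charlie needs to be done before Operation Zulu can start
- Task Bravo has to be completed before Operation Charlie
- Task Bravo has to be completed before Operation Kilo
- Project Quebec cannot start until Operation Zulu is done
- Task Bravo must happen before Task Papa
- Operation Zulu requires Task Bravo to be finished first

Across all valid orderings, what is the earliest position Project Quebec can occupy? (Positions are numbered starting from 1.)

4

Working backwards through the constraints from Project Quebec, its full set of required predecessors is Operation Zulu, Task Bravo, Operation Charlie — 3 of them.
With 3 mandatory predecessors, the earliest Project Quebec can sit is position 3+1 = 4, and placing just those 3 first achieves it.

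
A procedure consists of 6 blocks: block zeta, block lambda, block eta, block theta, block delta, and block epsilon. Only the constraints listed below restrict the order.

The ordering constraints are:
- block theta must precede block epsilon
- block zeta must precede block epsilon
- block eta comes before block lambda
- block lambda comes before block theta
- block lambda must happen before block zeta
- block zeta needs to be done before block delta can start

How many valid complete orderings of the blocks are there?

5

Block eta is the only block with nothing required before it, so every ordering starts there.
Counting all ways to extend the partial order to a total order gives 5.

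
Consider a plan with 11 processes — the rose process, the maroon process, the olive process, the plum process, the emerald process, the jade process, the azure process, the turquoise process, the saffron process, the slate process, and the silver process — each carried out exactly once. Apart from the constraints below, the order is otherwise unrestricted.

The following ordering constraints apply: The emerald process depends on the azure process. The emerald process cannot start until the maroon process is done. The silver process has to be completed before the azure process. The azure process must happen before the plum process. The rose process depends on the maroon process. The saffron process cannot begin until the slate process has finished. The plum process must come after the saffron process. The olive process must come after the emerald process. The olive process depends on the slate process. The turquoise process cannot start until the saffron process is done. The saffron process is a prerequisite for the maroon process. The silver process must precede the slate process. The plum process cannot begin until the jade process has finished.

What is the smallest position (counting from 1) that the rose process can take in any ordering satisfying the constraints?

5

Working backwards through the constraints from the rose process, its full set of required predecessors is the maroon process, the saffron process, the slate process, the silver process — 4 of them.
So at minimum 4 processes come before the rose process, putting the rose process no earlier than position 5. That position is achievable by scheduling exactly those predecessors first.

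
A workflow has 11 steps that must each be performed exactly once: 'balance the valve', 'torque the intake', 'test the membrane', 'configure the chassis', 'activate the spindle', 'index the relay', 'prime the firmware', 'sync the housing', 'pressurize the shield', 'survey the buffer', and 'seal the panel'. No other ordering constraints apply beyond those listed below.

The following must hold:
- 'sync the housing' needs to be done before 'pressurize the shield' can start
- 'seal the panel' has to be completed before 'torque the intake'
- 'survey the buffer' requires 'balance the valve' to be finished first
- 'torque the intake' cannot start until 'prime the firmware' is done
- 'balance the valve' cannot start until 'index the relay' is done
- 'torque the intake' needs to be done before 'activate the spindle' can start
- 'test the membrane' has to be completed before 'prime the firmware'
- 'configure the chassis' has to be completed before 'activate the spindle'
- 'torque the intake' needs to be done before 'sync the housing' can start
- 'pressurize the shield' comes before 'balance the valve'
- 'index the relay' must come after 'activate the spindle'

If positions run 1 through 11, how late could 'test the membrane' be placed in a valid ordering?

3

Following every chain forward from 'test the membrane', the steps that must come later are 'balance the valve', 'torque the intake', 'activate the spindle', 'index the relay', 'prime the firmware', 'sync the housing', 'pressurize the shield', 'survey the buffer' — 8 of them.
So at least 8 steps follow 'test the membrane', putting 'test the membrane' no later than position 3. That position is achievable by scheduling everything else first.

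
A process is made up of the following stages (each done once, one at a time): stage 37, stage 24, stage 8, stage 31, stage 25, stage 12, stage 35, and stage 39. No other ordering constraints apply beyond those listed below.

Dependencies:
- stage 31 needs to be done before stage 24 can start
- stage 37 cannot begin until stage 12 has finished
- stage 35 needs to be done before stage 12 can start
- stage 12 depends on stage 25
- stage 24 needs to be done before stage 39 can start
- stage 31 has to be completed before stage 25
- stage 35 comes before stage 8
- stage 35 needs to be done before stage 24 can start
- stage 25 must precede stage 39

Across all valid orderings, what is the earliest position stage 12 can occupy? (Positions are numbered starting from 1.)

4

The stages that are forced before stage 12, directly or transitively, are stage 31, stage 25, stage 35. That's 3 stages.
So at minimum 3 stages come before stage 12, putting stage 12 no earlier than position 4. That position is achievable by scheduling exactly those predecessors first.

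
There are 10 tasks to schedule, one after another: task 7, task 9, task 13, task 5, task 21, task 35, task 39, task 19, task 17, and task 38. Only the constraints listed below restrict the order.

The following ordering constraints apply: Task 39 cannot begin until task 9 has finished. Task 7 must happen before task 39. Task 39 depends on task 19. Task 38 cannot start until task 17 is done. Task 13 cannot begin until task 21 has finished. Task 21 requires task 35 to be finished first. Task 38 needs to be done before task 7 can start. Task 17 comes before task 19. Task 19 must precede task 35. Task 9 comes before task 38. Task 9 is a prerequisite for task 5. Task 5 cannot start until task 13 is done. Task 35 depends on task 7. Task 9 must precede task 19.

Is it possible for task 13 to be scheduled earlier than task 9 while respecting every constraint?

There is a dependency chain task 9 → task 19 → task 35 → task 21 → task 13, so task 13 always comes after task 9.
Hence task 13 can never be scheduled before task 9.

No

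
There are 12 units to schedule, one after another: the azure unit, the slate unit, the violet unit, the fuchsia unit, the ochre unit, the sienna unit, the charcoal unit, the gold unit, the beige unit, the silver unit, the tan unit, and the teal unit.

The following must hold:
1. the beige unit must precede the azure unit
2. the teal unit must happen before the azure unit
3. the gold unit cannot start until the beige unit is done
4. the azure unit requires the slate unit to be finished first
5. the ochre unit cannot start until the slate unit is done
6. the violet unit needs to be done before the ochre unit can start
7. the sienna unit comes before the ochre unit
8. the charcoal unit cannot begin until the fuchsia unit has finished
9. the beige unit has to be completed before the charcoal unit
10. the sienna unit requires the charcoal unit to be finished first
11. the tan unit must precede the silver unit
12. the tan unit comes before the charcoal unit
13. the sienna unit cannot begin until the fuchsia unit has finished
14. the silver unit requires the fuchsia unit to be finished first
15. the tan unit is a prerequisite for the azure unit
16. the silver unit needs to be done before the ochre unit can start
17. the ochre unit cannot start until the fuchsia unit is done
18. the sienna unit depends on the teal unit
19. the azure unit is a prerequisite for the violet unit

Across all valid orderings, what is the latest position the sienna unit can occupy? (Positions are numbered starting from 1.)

11

The only unit forced after the sienna unit (directly or by a chain) is the ochre unit.
With 1 mandatory successor out of 12 units total, the latest slot for the sienna unit is 12−1 = 11, and it's reachable by doing all non-successors before the sienna unit.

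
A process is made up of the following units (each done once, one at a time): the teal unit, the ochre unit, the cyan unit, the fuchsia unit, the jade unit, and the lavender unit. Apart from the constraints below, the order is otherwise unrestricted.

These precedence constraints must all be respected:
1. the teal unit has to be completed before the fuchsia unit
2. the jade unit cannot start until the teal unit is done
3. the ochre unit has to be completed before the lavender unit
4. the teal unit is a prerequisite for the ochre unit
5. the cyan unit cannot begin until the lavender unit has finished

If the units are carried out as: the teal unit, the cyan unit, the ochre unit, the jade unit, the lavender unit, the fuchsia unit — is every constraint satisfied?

The sequence places the cyan unit ahead of the lavender unit.
Since the lavender unit is required before the cyan unit, the ordering is invalid.

No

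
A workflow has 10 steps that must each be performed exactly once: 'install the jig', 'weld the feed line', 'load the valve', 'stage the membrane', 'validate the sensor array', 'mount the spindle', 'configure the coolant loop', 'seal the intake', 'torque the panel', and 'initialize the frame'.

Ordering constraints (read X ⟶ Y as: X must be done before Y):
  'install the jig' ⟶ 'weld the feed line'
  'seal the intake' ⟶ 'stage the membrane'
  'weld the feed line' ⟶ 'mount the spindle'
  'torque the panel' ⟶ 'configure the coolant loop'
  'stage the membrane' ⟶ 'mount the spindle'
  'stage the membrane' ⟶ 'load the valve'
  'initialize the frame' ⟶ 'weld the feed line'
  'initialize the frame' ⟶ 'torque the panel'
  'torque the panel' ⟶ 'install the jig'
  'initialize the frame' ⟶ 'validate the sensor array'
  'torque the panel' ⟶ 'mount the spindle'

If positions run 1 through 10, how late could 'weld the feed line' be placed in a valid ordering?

9

Following the constraints forward from 'weld the feed line', its only required successor is 'mount the spindle'.
So at least 1 step follows 'weld the feed line', putting 'weld the feed line' no later than position 9. That position is achievable by scheduling everything else first.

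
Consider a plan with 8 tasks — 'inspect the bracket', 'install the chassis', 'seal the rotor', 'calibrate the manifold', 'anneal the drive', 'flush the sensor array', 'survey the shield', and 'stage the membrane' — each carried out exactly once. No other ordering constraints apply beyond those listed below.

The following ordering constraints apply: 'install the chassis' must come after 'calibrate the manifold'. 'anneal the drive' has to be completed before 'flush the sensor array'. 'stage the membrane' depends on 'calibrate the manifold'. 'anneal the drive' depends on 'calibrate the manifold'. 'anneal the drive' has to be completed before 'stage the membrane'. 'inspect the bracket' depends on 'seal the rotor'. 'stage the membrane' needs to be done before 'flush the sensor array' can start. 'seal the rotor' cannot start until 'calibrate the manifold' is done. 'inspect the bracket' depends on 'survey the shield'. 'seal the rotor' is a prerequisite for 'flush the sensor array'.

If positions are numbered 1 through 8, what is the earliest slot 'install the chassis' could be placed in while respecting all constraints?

2

The only task forced before 'install the chassis' (directly or transitively) is 'calibrate the manifold'.
With 1 mandatory predecessor, the earliest 'install the chassis' can sit is position 1+1 = 2, and placing just that one first achieves it.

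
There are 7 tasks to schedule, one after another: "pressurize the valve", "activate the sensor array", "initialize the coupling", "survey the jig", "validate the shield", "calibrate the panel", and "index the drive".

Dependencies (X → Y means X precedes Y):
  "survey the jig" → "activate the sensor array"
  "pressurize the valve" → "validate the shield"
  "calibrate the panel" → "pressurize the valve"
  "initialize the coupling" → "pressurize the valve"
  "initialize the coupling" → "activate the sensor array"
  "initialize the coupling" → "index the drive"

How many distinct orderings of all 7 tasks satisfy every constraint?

3 tasks have no prerequisites ("initialize the coupling", "survey the jig", "calibrate the panel"), so any of them could come first.
Counting all ways to extend the partial order to a total order gives 134.

134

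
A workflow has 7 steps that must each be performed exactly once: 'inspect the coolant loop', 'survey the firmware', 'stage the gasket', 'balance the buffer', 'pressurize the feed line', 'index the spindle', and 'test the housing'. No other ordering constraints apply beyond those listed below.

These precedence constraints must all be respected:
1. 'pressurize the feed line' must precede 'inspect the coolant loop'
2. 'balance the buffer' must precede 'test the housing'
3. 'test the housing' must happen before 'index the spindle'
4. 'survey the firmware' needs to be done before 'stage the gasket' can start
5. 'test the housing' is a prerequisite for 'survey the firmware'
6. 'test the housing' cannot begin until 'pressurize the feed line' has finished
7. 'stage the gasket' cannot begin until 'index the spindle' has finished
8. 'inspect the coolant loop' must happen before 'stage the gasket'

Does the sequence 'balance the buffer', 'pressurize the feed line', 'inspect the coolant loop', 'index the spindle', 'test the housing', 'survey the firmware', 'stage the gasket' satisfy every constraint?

Here 'test the housing' comes after 'index the spindle'.
But one of the constraints requires 'test the housing' before 'index the spindle', so this ordering violates it.

No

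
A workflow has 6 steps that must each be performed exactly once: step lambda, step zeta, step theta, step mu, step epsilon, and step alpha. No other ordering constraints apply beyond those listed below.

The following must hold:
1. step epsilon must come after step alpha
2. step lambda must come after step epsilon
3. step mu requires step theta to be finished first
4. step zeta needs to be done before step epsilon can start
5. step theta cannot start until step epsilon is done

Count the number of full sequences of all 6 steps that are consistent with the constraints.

The steps with no prerequisites are step zeta, step alpha; any of them can be placed first.
Systematically extending each partial ordering one step at a time and counting, there are 6 complete orderings.

6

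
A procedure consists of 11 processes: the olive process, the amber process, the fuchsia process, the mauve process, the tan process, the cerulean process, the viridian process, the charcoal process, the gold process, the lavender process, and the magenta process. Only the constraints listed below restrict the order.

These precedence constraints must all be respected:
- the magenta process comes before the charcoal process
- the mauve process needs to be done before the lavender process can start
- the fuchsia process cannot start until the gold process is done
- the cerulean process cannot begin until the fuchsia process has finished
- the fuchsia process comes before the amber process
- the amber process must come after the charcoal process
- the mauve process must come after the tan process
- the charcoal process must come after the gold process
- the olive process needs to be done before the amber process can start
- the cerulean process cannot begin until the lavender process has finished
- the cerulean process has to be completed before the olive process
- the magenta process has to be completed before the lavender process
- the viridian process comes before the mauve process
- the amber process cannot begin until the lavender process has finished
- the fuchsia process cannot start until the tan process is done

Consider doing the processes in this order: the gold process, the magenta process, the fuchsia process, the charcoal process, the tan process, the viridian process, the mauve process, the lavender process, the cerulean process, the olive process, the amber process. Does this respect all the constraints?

Here the tan process comes after the fuchsia process.
Since the tan process is required before the fuchsia process, the ordering is invalid.

No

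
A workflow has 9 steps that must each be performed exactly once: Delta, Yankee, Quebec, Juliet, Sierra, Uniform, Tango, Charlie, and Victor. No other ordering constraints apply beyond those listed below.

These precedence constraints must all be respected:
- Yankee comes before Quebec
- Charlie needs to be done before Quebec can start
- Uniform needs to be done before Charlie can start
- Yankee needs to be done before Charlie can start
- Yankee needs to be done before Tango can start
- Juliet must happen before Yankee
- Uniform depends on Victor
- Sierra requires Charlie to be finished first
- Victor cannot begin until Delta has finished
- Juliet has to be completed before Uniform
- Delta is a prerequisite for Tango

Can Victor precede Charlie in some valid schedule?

Every valid ordering already has Victor before Charlie (the constraints require it), so in particular at least one does.

Yes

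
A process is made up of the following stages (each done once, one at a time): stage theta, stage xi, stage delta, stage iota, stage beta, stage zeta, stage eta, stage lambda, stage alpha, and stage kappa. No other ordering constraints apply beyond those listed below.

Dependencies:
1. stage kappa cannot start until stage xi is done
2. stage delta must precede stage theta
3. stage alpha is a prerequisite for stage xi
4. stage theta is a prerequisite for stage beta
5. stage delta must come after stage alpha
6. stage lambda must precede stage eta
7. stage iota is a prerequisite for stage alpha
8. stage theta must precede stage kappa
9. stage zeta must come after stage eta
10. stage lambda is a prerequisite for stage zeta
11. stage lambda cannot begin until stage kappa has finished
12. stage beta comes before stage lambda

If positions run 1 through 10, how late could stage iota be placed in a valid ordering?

1

The stages that are forced after stage iota, directly or by a chain of constraints, are stage theta, stage xi, stage delta, stage beta, stage zeta, stage eta, stage lambda, stage alpha, stage kappa. That's 9 stages.
With 9 mandatory successors out of 10 stages total, the latest slot for stage iota is 10−9 = 1, and it's reachable by doing all non-successors before stage iota.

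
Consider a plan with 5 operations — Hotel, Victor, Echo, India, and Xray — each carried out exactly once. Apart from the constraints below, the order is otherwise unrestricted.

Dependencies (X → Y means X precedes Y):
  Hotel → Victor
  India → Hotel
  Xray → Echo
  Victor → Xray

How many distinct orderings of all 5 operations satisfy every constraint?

1

Only India has no prerequisites, so it must go first.
Continuing from there, at each step only one operation has all its prerequisites placed, so the ordering is fully determined — there is exactly 1.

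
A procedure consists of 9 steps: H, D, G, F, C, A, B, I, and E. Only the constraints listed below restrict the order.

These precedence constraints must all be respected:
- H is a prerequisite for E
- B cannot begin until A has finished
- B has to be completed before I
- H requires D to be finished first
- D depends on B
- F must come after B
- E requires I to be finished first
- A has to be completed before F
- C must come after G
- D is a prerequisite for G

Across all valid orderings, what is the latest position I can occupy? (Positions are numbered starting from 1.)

The only step forced after I (directly or by a chain) is E.
So at least 1 step follows I, putting I no later than position 8. That position is achievable by scheduling everything else first.

8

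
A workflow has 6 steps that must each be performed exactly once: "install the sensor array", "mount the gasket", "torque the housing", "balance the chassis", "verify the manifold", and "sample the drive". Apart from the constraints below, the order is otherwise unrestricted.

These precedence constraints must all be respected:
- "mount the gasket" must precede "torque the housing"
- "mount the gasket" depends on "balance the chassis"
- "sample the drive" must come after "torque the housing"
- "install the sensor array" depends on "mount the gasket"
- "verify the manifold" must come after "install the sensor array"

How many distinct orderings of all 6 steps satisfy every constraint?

6

Only "balance the chassis" has no prerequisites, so it must go first.
Enumerating by repeatedly choosing an available step (one whose prerequisites are all placed) gives 6 distinct complete orderings.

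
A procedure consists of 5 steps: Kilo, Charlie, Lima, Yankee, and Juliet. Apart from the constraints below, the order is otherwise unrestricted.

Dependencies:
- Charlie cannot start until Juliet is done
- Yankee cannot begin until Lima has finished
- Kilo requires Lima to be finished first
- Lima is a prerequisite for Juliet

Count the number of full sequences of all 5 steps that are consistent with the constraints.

Only Lima has no prerequisites, so it must go first.
Counting all ways to extend the partial order to a total order gives 12.

12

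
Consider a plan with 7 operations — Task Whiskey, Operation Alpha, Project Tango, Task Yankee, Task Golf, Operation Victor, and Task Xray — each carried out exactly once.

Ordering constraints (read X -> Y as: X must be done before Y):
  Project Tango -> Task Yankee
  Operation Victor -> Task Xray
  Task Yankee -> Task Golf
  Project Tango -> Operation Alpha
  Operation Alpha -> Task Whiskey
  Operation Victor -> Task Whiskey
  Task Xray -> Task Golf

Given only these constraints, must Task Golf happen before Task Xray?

In fact the dependencies run the other way: Task Xray → Task Golf.
So Task Golf does not have to come before Task Xray — it cannot.

No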